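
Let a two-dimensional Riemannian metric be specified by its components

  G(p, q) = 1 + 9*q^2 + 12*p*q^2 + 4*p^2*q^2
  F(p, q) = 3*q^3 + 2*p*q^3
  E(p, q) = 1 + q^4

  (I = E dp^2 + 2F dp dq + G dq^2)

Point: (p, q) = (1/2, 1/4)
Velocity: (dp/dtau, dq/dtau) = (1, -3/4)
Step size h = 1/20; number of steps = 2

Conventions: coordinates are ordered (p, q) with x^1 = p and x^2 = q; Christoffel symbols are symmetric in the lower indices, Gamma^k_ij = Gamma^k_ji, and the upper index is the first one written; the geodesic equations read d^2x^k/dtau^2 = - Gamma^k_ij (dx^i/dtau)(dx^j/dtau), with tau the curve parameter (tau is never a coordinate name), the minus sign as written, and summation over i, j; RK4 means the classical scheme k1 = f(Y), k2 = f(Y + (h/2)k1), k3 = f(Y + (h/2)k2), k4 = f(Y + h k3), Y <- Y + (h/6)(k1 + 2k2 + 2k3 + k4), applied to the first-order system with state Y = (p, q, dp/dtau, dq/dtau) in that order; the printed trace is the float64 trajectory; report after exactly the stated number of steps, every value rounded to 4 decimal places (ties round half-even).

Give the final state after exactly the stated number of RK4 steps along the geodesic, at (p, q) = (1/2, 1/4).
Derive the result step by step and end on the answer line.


f(Y) = (dp/dtau, dq/dtau, -Gamma^p_ij Y'^i Y'^j, -Gamma^q_ij Y'^i Y'^j) with the Gammas evaluated at the stage position; h = 0.050000; intermediate values shown to 6 dp
step 0: p = 0.5000, q = 0.2500, dp/dtau = 1.0000, dq/dtau = -0.7500
step 1:
  k1: at (p, q) = (0.500000, 0.250000), (dp/dtau, dq/dtau) = (1.000000, -0.750000); Gamma_ppp = 0.000000, Gamma_ppq = 0.015595, Gamma_pqq = 0.124756, Gamma_qpp = 0.000000, Gamma_qpq = 0.249513, Gamma_qqq = 1.996101; k1 = (1.000000, -0.750000, -0.046784, -0.748538)
  k2: at (p, q) = (0.525000, 0.231250), (dp/dtau, dq/dtau) = (0.998830, -0.768713); Gamma_ppp = 0.000000, Gamma_ppq = 0.013156, Gamma_pqq = 0.115202, Gamma_qpp = 0.000000, Gamma_qpq = 0.230403, Gamma_qqq = 2.017585; k2 = (0.998830, -0.768713, -0.047873, -0.838418)
  k3: at (p, q) = (0.524971, 0.230782), (dp/dtau, dq/dtau) = (0.998803, -0.770960); Gamma_ppp = 0.000000, Gamma_ppq = 0.013101, Gamma_pqq = 0.114954, Gamma_qpp = 0.000000, Gamma_qpq = 0.229908, Gamma_qqq = 2.017301; k3 = (0.998803, -0.770960, -0.048150, -0.844968)
  k4: at (p, q) = (0.549940, 0.211452), (dp/dtau, dq/dtau) = (0.997593, -0.792248); Gamma_ppp = 0.000000, Gamma_ppq = 0.010783, Gamma_pqq = 0.104538, Gamma_qpp = 0.000000, Gamma_qpq = 0.209076, Gamma_qqq = 2.026902; k4 = (0.997593, -0.792248, -0.048569, -0.941718)
  Y <- Y + (h/6)(k1 + 2k2 + 2k3 + k4): p = 0.5499, q = 0.2115, dp/dtau = 0.9976, dq/dtau = -0.7921
step 2:
  k1: at (p, q) = (0.549940, 0.211487), (dp/dtau, dq/dtau) = (0.997605, -0.792142); Gamma_ppp = 0.000000, Gamma_ppq = 0.010787, Gamma_pqq = 0.104557, Gamma_qpp = 0.000000, Gamma_qpq = 0.209115, Gamma_qqq = 2.026948; k1 = (0.997605, -0.792142, -0.048560, -0.941384)
  k2: at (p, q) = (0.574881, 0.191683), (dp/dtau, dq/dtau) = (0.996391, -0.815676); Gamma_ppp = 0.000000, Gamma_ppq = 0.008620, Gamma_pqq = 0.093308, Gamma_qpp = 0.000000, Gamma_qpq = 0.186616, Gamma_qqq = 2.020033; k2 = (0.996391, -0.815676, -0.048069, -1.040647)
  k3: at (p, q) = (0.574850, 0.191095), (dp/dtau, dq/dtau) = (0.996403, -0.818158); Gamma_ppp = 0.000000, Gamma_ppq = 0.008561, Gamma_pqq = 0.092957, Gamma_qpp = 0.000000, Gamma_qpq = 0.185915, Gamma_qqq = 2.018608; k3 = (0.996403, -0.818158, -0.048265, -1.048100)
  k4: at (p, q) = (0.599761, 0.170579), (dp/dtau, dq/dtau) = (0.995192, -0.844547); Gamma_ppp = 0.000000, Gamma_ppq = 0.006557, Gamma_pqq = 0.080709, Gamma_qpp = 0.000000, Gamma_qpq = 0.161418, Gamma_qqq = 1.987000; k4 = (0.995192, -0.844547, -0.046545, -1.145907)
  Y <- Y + (h/6)(k1 + 2k2 + 2k3 + k4): p = 0.5998, q = 0.1706, dp/dtau = 0.9952, dq/dtau = -0.8443

Answer: p = 0.5998, q = 0.1706, dp/dtau = 0.9952, dq/dtau = -0.8443


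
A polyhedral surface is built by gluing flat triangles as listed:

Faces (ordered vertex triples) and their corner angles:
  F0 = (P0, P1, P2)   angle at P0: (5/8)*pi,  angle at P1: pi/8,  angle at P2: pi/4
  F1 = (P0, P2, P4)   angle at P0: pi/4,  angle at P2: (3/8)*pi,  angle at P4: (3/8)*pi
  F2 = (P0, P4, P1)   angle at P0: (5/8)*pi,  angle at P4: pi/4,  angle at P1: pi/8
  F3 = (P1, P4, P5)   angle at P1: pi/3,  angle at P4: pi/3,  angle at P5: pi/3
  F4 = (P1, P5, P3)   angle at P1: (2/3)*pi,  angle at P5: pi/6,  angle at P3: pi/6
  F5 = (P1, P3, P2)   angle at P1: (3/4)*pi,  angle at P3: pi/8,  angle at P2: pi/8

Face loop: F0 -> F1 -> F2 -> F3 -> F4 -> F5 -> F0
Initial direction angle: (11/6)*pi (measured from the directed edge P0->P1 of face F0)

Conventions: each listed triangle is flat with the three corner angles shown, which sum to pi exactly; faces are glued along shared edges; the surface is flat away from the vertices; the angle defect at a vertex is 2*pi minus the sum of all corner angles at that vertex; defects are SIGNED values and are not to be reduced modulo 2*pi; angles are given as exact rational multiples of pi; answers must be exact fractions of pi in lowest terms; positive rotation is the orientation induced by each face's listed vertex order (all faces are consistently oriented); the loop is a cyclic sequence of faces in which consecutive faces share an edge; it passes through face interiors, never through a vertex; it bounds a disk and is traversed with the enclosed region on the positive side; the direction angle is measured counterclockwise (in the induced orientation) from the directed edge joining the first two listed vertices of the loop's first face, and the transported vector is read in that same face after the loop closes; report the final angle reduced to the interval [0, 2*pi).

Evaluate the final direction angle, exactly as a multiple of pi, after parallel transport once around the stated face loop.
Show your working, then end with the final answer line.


enclosed vertex P0: corner angles sum to (3/2)*pi, defect = 2*pi - (3/2)*pi = pi/2
enclosed vertex P1: corner angles sum to 2*pi, defect = 2*pi - 2*pi = 0
summing the enclosed defects onto the initial angle, mod 2*pi in the induced orientation:
final angle = (11/6)*pi + pi/2 = pi/3 (mod 2*pi)

Answer: final direction angle = pi/3


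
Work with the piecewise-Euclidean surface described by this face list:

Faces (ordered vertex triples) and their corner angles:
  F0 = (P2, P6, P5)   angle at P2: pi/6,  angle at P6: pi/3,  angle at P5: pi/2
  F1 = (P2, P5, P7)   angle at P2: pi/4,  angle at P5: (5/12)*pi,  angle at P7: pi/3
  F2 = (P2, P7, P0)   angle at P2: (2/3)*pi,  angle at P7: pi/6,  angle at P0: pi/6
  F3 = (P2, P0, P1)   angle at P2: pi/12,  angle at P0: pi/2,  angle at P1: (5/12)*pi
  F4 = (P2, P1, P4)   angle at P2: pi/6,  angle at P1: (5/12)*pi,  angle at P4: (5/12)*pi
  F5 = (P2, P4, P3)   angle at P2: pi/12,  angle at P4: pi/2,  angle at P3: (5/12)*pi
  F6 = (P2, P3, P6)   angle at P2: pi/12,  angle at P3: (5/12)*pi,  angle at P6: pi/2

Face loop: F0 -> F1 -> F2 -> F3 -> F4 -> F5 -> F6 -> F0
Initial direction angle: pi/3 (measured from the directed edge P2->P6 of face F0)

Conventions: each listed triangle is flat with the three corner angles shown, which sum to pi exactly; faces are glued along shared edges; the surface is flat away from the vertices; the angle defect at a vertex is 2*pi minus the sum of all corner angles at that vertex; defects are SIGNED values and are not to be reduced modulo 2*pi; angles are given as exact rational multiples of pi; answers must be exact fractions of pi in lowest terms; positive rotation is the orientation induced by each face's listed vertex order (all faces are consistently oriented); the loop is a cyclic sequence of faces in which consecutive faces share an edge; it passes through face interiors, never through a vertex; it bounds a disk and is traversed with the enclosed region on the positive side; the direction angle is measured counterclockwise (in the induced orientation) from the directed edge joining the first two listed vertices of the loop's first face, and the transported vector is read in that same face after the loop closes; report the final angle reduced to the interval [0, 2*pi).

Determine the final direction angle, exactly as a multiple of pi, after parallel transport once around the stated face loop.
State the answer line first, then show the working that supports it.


Answer: final direction angle = (5/6)*pi

enclosed vertex P2: corner angles sum to (3/2)*pi, defect = 2*pi - (3/2)*pi = pi/2
summing the enclosed defects onto the initial angle, mod 2*pi in the induced orientation:
final angle = pi/3 + pi/2 = (5/6)*pi (mod 2*pi)


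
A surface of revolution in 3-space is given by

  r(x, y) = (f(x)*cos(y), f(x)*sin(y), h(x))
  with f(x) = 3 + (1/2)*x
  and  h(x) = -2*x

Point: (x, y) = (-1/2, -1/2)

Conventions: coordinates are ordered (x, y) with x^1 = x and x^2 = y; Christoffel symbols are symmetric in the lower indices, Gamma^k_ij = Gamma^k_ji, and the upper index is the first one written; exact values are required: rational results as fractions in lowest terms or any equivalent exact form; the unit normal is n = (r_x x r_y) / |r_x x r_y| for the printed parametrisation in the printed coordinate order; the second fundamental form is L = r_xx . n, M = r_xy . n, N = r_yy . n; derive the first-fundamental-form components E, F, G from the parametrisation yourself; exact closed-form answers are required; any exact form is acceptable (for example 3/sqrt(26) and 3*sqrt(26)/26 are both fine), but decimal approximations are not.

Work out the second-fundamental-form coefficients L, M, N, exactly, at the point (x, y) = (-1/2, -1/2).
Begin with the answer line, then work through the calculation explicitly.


Answer: L = 0, M = 0, N = -11*sqrt(17)/17

f = 11/4, f' = 1/2, f'' = 0, h' = -2, h'' = 0
E = 17/4, F = 0, G = 121/16; answer radicand W^2 = 17/4
unnormalised second-form numerators: l = 0, m = 0, n = -11/2; L = l/sqrt(17/4), and similarly M = m/sqrt(W^2), N = n/sqrt(W^2)


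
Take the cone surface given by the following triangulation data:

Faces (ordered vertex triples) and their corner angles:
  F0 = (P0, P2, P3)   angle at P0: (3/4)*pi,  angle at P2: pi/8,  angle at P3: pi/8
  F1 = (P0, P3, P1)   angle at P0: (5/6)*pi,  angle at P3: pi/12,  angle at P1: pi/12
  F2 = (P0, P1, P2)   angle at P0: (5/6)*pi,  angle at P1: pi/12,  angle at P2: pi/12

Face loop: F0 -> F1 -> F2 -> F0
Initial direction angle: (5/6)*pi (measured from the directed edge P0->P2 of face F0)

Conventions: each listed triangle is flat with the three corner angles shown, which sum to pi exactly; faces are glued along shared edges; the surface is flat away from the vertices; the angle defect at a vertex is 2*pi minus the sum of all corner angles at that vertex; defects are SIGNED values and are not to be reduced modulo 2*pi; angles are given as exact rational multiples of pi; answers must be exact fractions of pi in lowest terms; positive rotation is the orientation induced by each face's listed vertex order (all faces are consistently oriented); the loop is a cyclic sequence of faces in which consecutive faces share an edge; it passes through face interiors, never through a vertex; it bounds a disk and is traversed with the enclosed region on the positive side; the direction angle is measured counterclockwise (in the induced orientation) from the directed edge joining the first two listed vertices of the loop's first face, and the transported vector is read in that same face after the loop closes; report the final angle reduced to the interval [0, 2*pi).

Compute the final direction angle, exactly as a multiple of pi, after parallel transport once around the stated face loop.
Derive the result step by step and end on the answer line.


enclosed vertex P0: corner angles sum to (29/12)*pi, defect = 2*pi - (29/12)*pi = (-5/12)*pi
transport around the loop rotates by the sum of enclosed defects; add to the initial angle mod 2*pi
final angle = (5/6)*pi - (5/12)*pi = (5/12)*pi (mod 2*pi)

Answer: final direction angle = (5/12)*pi


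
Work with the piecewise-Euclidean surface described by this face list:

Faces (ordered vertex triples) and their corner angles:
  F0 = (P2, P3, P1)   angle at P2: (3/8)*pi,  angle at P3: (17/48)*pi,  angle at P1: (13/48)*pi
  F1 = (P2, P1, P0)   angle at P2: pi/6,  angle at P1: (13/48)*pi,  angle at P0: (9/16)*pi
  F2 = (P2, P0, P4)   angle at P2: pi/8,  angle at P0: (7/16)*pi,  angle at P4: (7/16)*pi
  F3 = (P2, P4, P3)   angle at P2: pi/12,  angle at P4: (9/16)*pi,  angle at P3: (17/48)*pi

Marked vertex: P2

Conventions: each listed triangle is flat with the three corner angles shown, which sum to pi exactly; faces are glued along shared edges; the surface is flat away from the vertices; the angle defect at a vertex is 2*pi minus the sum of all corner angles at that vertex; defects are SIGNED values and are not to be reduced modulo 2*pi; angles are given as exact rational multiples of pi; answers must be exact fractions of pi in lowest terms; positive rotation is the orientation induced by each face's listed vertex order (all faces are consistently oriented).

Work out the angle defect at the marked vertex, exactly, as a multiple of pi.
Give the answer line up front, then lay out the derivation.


Answer: defect(P2) = (5/4)*pi

Sum of corner angles at P2: (3/4)*pi
defect = 2*pi - (3/4)*pi


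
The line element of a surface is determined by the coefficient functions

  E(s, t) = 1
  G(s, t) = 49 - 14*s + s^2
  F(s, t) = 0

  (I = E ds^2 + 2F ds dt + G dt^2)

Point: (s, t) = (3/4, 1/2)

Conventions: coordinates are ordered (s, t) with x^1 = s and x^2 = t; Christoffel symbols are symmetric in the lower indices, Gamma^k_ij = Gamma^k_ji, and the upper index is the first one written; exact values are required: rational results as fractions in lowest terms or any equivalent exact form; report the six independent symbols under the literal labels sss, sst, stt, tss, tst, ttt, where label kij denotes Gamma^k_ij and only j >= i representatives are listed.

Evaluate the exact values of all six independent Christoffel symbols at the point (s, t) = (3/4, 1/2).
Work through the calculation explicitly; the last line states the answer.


E = 1, F = 0, G = 625/16 at the point
E_s = 0, E_t = 0, F_s = 0, F_t = 0, G_s = -25/2, G_t = 0
EG - F^2 = 625/16;  g^inv = (16/625) * [[625/16, 0], [0, 1]]
first-kind symbols [ij,l] = (1/2)(d_i g_jl + d_j g_il - d_l g_ij): [ss,s] = E_s/2 = 0, [ss,t] = F_s - E_t/2 = 0, [st,s] = E_t/2 = 0, [st,t] = G_s/2 = -25/4, [tt,s] = F_t - G_s/2 = 25/4, [tt,t] = G_t/2 = 0
Gamma^s_ij = (G*[ij,s] - F*[ij,t])/(EG - F^2), Gamma^t_ij = (E*[ij,t] - F*[ij,s])/(EG - F^2)

Answer: Gamma_sss = 0, Gamma_sst = 0, Gamma_stt = 25/4, Gamma_tss = 0, Gamma_tst = -4/25, Gamma_ttt = 0


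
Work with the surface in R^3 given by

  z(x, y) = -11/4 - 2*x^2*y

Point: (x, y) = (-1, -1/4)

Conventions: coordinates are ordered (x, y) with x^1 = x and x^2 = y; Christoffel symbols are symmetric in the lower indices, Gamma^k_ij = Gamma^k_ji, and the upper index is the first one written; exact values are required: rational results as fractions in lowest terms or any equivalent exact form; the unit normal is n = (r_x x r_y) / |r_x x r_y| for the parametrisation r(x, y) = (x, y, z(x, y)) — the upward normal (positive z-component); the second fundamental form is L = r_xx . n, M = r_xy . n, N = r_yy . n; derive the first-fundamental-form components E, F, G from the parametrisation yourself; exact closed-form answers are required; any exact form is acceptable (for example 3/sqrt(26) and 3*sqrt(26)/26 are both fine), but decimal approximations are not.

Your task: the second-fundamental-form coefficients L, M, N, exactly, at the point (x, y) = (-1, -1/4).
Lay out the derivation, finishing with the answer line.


z_x = -1, z_y = -2, z_xx = 1, z_xy = 4, z_yy = 0
E = 2, F = 2, G = 5; answer radicand W^2 = 6
unnormalised second-form numerators: l = 1, m = 4, n = 0; L = l/sqrt(6), and similarly M = m/sqrt(W^2), N = n/sqrt(W^2)

Answer: L = sqrt(6)/6, M = 2*sqrt(6)/3, N = 0


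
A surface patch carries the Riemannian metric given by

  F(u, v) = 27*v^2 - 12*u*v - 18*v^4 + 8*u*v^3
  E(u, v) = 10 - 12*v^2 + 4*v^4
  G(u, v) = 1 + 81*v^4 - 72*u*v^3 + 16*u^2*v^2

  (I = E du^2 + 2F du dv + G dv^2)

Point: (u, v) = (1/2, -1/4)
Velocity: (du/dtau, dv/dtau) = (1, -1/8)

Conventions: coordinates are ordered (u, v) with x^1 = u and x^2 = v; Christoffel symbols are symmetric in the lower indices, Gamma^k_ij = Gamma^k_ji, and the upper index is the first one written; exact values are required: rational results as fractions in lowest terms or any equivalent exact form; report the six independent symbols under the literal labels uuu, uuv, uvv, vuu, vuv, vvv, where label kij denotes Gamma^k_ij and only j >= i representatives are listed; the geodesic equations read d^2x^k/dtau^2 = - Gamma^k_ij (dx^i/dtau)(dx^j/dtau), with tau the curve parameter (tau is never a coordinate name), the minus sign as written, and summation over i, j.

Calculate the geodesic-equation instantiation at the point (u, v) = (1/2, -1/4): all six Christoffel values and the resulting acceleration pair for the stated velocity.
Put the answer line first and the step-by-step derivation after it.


Answer: Gamma_uuu = 0, Gamma_uuv = 736/2661, Gamma_uvv = -4784/2661, Gamma_vuu = 0, Gamma_vuv = 272/2661, Gamma_vvv = -1768/2661; accelerations (d^2u/dtau^2, d^2v/dtau^2) = (345/3548, 255/7096)

E = 593/64, F = 391/128, G = 545/256 at the point
E_u = 0, E_v = 23/4, F_u = 23/8, F_v = -141/8, G_u = 17/8, G_v = -221/16
EG - F^2 = 2661/256;  g^inv = (256/2661) * [[545/256, -391/128], [-391/128, 593/64]]
first-kind symbols [ij,l] = (1/2)(d_i g_jl + d_j g_il - d_l g_ij): [uu,u] = E_u/2 = 0, [uu,v] = F_u - E_v/2 = 0, [uv,u] = E_v/2 = 23/8, [uv,v] = G_u/2 = 17/16, [vv,u] = F_v - G_u/2 = -299/16, [vv,v] = G_v/2 = -221/32
Gamma^u_ij = (G*[ij,u] - F*[ij,v])/(EG - F^2), Gamma^v_ij = (E*[ij,v] - F*[ij,u])/(EG - F^2)
Gamma_uuu = 0, Gamma_uuv = 736/2661, Gamma_uvv = -4784/2661, Gamma_vuu = 0, Gamma_vuv = 272/2661, Gamma_vvv = -1768/2661
d^2u/dtau^2 = -(Gamma_uuu*(1)^2 + 2*Gamma_uuv*(1)*(-1/8) + Gamma_uvv*(-1/8)^2) = 345/3548
d^2v/dtau^2 = -(Gamma_vuu*(1)^2 + 2*Gamma_vuv*(1)*(-1/8) + Gamma_vvv*(-1/8)^2) = 255/7096


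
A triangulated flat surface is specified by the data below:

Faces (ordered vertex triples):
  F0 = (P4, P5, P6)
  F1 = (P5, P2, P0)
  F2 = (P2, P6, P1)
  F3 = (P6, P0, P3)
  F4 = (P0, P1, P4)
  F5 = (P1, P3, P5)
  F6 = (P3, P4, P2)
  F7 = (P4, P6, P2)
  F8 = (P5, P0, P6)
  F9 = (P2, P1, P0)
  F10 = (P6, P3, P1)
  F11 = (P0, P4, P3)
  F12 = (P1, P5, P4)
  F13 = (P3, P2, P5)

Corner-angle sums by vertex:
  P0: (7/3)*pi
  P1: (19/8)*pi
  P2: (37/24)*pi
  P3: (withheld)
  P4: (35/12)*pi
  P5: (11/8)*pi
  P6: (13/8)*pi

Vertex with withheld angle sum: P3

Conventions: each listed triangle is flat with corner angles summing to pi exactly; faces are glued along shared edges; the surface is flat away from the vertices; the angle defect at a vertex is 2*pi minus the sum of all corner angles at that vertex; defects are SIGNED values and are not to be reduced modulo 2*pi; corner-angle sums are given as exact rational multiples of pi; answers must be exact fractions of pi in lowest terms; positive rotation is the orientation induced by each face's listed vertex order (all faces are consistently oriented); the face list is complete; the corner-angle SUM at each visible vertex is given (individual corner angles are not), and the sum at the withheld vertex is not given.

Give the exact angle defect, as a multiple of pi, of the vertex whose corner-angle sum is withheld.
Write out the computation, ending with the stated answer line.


V = 7, E = 21, F = 14; chi = V - E + F = 0
Gauss-Bonnet: total defect = 2*pi*chi = 0; visible defects sum to -pi/6

Answer: defect(P3) = pi/6


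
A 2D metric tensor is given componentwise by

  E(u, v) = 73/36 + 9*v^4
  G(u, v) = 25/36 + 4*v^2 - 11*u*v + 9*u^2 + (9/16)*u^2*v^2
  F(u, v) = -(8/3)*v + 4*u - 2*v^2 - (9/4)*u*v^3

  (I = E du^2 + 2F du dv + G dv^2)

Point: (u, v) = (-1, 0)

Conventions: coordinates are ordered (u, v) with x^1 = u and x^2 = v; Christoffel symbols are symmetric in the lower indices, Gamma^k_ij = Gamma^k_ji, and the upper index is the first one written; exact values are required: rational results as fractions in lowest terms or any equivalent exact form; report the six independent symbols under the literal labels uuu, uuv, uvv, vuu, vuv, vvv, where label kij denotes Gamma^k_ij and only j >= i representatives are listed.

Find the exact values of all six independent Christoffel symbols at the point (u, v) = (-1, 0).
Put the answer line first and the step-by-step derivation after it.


Answer: Gamma_uuu = 20736/4741, Gamma_uuv = -46656/4741, Gamma_uvv = 108084/4741, Gamma_vuu = 10512/4741, Gamma_vuv = -23652/4741, Gamma_vvv = 47286/4741

E = 73/36, F = -4, G = 349/36 at the point
E_u = 0, E_v = 0, F_u = 4, F_v = -8/3, G_u = -18, G_v = 11
EG - F^2 = 4741/1296;  g^inv = (1296/4741) * [[349/36, 4], [4, 73/36]]
first-kind symbols [ij,l] = (1/2)(d_i g_jl + d_j g_il - d_l g_ij): [uu,u] = E_u/2 = 0, [uu,v] = F_u - E_v/2 = 4, [uv,u] = E_v/2 = 0, [uv,v] = G_u/2 = -9, [vv,u] = F_v - G_u/2 = 19/3, [vv,v] = G_v/2 = 11/2
Gamma^u_ij = (G*[ij,u] - F*[ij,v])/(EG - F^2), Gamma^v_ij = (E*[ij,v] - F*[ij,u])/(EG - F^2)


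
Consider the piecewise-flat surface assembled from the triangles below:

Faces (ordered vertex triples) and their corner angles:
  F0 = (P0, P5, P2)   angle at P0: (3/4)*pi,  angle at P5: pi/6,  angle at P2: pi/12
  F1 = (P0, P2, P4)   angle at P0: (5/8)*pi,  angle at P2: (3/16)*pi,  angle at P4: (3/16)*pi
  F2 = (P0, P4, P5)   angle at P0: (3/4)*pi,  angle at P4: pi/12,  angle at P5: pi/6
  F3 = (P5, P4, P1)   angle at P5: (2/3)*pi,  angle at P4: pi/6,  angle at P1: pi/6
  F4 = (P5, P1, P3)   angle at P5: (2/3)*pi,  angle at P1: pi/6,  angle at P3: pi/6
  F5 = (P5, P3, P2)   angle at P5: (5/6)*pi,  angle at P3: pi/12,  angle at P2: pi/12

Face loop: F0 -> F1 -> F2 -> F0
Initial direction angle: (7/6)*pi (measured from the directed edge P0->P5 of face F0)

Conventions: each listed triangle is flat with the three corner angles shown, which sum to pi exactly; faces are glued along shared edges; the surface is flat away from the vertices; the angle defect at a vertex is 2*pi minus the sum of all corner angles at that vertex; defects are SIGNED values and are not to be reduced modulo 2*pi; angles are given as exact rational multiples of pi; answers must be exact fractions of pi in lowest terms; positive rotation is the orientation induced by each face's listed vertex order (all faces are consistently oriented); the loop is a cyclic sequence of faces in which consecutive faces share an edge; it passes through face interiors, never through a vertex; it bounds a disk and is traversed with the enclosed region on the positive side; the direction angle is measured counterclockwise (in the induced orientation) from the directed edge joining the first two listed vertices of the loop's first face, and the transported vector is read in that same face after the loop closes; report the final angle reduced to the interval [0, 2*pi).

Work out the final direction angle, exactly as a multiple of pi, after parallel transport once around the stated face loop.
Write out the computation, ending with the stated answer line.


enclosed vertex P0: corner angles sum to (17/8)*pi, defect = 2*pi - (17/8)*pi = -pi/8
the final direction is the initial angle plus the enclosed defects, taken mod 2*pi in the induced orientation
final angle = (7/6)*pi - pi/8 = (25/24)*pi (mod 2*pi)

Answer: final direction angle = (25/24)*pi


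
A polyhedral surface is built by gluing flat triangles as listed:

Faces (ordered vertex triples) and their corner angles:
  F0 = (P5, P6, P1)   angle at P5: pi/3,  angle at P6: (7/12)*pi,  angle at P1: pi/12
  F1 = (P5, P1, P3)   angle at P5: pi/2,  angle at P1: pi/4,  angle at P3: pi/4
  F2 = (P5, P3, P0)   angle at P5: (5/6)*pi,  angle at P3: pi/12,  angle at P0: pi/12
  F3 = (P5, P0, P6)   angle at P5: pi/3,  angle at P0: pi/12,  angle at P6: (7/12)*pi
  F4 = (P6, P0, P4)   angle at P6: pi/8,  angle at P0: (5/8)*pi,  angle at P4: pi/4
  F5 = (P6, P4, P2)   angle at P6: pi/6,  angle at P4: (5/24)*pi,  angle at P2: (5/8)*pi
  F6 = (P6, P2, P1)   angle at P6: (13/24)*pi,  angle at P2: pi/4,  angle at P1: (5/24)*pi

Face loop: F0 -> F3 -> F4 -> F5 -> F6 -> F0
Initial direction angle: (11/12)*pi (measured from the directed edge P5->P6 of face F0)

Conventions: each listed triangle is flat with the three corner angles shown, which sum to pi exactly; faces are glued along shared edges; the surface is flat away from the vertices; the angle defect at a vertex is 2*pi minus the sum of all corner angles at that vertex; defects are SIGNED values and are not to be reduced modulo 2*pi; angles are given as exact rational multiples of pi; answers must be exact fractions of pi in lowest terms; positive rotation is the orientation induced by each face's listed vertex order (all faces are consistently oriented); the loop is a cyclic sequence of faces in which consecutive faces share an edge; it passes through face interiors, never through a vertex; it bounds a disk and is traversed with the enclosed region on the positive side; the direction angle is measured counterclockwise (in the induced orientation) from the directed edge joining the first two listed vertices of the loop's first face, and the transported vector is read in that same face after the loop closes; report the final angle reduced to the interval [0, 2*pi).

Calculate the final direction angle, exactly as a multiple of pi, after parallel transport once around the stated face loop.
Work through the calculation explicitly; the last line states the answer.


enclosed vertex P6: corner angles sum to 2*pi, defect = 2*pi - 2*pi = 0
final direction = starting direction + enclosed defect total, reduced mod 2*pi (induced orientation)
final angle = (11/12)*pi + 0 = (11/12)*pi (mod 2*pi)

Answer: final direction angle = (11/12)*pi


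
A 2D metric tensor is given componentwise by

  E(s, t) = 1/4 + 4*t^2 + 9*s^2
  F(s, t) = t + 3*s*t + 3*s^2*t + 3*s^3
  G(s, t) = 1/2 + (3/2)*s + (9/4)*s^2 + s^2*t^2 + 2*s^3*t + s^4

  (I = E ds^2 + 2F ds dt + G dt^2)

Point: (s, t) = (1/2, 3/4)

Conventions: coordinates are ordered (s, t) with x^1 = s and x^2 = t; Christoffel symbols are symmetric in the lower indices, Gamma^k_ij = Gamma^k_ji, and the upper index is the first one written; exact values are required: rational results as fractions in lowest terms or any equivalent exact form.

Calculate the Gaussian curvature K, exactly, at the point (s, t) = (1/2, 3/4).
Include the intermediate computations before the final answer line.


E = 19/4, F = 45/16, G = 141/64, EG - F^2 = 327/128 at the point
E_s = 9, E_t = 6, F_s = 27/4, F_t = 13/4, G_s = 95/16, G_t = 5/8
E_tt = 8, F_st = 6, G_ss = 105/8
K follows from Brioschi's formula, (det M1 - det M2)/(EG - F^2)^2.
M1 = [[-E_tt/2 + F_st - G_ss/2, E_s/2, F_s - E_t/2], [F_t - G_s/2, E, F], [G_t/2, F, G]] = [[-73/16, 9/2, 15/4], [9/32, 19/4, 45/16], [5/16, 45/16, 141/64]]; det M1 = -53613/4096
M2 = [[0, E_t/2, G_s/2], [E_t/2, E, F], [G_s/2, F, G]] = [[0, 3, 95/32], [3, 19/4, 45/16], [95/32, 45/16, 141/64]]; det M2 = -47491/4096
det M1 - det M2 = -3061/2048; K = -3061/2048 / (327/128)^2 = -24488/106929

Answer: K = -24488/106929


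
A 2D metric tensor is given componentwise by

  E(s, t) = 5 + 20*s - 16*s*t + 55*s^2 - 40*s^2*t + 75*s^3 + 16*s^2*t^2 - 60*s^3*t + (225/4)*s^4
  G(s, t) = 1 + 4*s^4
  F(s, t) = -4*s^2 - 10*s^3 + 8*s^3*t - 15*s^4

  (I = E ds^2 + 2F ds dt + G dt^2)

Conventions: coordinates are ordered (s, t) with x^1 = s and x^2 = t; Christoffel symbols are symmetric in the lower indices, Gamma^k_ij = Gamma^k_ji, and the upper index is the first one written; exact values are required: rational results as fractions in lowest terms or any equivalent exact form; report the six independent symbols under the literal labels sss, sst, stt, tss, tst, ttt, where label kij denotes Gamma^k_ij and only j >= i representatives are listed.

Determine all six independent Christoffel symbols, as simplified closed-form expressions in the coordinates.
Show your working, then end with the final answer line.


E = 5 + 20*s - 16*s*t + 55*s^2 - 40*s^2*t + 75*s^3 + 16*s^2*t^2 - 60*s^3*t + (225/4)*s^4; F = -4*s^2 - 10*s^3 + 8*s^3*t - 15*s^4; G = 1 + 4*s^4
Gamma^k_ij = (1/2) g^{kl} (d_i g_jl + d_j g_il - d_l g_ij), with g^inv = (1/(EG-F^2)) [[G, -F], [-F, E]]
first partials: E_s = 20 - 16*t + 110*s - 80*s*t + 225*s^2 + 32*s*t^2 - 180*s^2*t + 225*s^3, E_t = -16*s - 40*s^2 + 32*s^2*t - 60*s^3, F_s = -8*s - 30*s^2 + 24*s^2*t - 60*s^3, F_t = 8*s^3, G_s = 16*s^3, G_t = 0
D = EG - F^2 = 5 + 20*s - 16*s*t + 55*s^2 - 40*s^2*t + 75*s^3 + 16*s^2*t^2 - 60*s^3*t + (241/4)*s^4
expanded: Gamma^s_ss = (G E_s - 2F F_s + F E_t)/(2D), Gamma^s_st = (G E_t - F G_s)/(2D), Gamma^s_tt = (2G F_t - G G_s - F G_t)/(2D), Gamma^t_ss = (2E F_s - E E_t - F E_s)/(2D), Gamma^t_st = (E G_s - F E_t)/(2D), Gamma^t_tt = (E G_t - 2F F_t + F G_s)/(2D); substitute and cancel common factors

Answer: Gamma_sss = (450*s^3 - 360*s^2*t + 450*s^2 + 64*s*t^2 - 160*s*t + 220*s - 32*t + 40)/(241*s^4 - 240*s^3*t + 300*s^3 + 64*s^2*t^2 - 160*s^2*t + 220*s^2 - 64*s*t + 80*s + 20), Gamma_sst = (-120*s^3 + 64*s^2*t - 80*s^2 - 32*s)/(241*s^4 - 240*s^3*t + 300*s^3 + 64*s^2*t^2 - 160*s^2*t + 220*s^2 - 64*s*t + 80*s + 20), Gamma_stt = 0, Gamma_tss = (-120*s^3 + 32*s^2*t - 40*s^2)/(241*s^4 - 240*s^3*t + 300*s^3 + 64*s^2*t^2 - 160*s^2*t + 220*s^2 - 64*s*t + 80*s + 20), Gamma_tst = 32*s^3/(241*s^4 - 240*s^3*t + 300*s^3 + 64*s^2*t^2 - 160*s^2*t + 220*s^2 - 64*s*t + 80*s + 20), Gamma_ttt = 0


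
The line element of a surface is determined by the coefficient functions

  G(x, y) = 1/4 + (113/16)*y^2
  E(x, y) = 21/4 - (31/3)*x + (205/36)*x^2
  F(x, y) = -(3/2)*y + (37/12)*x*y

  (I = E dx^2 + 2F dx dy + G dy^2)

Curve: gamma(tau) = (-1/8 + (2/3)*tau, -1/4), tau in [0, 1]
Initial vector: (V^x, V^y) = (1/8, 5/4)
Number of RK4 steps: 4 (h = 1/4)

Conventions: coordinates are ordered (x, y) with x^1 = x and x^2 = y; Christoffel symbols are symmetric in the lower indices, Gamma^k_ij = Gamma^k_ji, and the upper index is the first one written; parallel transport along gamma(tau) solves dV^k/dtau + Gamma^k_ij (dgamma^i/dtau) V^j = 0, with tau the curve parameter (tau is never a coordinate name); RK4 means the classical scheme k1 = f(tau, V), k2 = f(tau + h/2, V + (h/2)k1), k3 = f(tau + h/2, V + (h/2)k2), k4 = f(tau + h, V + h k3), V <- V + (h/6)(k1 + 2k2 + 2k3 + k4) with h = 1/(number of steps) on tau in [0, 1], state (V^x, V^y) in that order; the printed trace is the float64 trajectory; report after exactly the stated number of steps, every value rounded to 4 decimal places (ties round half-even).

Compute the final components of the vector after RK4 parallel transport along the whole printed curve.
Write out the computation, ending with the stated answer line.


gamma'(tau) = (2/3, 0); f(tau, V)^k = -Gamma^k_ij(gamma(tau)) gamma'^i(tau) V^j; h = 1/4; intermediate values shown to 6 dp
curve data and Christoffel symbols at the stage parameters:
  tau = 0.000000: gamma = (-0.125000, -0.250000), gamma' = (0.666667, 0.000000); Gamma_xxx = -0.848425, Gamma_xxy = 0.000000, Gamma_xyy = -0.108052, Gamma_yxx = -0.536479, Gamma_yxy = 0.000000, Gamma_yyy = -2.480010
  tau = 0.125000: gamma = (-0.041667, -0.250000), gamma' = (0.666667, 0.000000); Gamma_xxx = -0.908146, Gamma_xxy = 0.000000, Gamma_xyy = -0.108027, Gamma_yxx = -0.580138, Gamma_yxy = 0.000000, Gamma_yyy = -2.490063
  tau = 0.250000: gamma = (0.041667, -0.250000), gamma' = (0.666667, 0.000000); Gamma_xxx = -0.975927, Gamma_xxy = 0.000000, Gamma_xyy = -0.106437, Gamma_yxx = -0.630896, Gamma_yxy = 0.000000, Gamma_yyy = -2.500888
  tau = 0.375000: gamma = (0.125000, -0.250000), gamma' = (0.666667, 0.000000); Gamma_xxx = -1.053162, Gamma_xxy = 0.000000, Gamma_xyy = -0.102417, Gamma_yxx = -0.690439, Gamma_yxy = 0.000000, Gamma_yyy = -2.512397
  tau = 0.500000: gamma = (0.208333, -0.250000), gamma' = (0.666667, 0.000000); Gamma_xxx = -1.141370, Gamma_xxy = 0.000000, Gamma_xyy = -0.094606, Gamma_yxx = -0.760931, Gamma_yxy = 0.000000, Gamma_yyy = -2.524334
  tau = 0.625000: gamma = (0.291667, -0.250000), gamma' = (0.666667, 0.000000); Gamma_xxx = -1.241989, Gamma_xxy = 0.000000, Gamma_xyy = -0.080806, Gamma_yxx = -0.845117, Gamma_yxy = 0.000000, Gamma_yyy = -2.536121
  tau = 0.750000: gamma = (0.375000, -0.250000), gamma' = (0.666667, 0.000000); Gamma_xxx = -1.355799, Gamma_xxy = 0.000000, Gamma_xyy = -0.057408, Gamma_yxx = -0.946360, Gamma_yxy = 0.000000, Gamma_yyy = -2.546537
  tau = 0.875000: gamma = (0.458333, -0.250000), gamma' = (0.666667, 0.000000); Gamma_xxx = -1.481493, Gamma_xxy = 0.000000, Gamma_xyy = -0.018361, Gamma_yxx = -1.068377, Gamma_yxy = 0.000000, Gamma_yyy = -2.553096
  tau = 1.000000: gamma = (0.541667, -0.250000), gamma' = (0.666667, 0.000000); Gamma_xxx = -1.612199, Gamma_xxy = 0.000000, Gamma_xyy = 0.046573, Gamma_yxx = -1.214059, Gamma_yxy = 0.000000, Gamma_yyy = -2.550807
step 0: V^x = 0.1250, V^y = 1.2500
step 1: k1 = (0.070702, 0.044707), k2 = (0.081029, 0.051763), k3 = (0.081811, 0.052262), k4 = (0.094634, 0.061177); V <- V + (h/6)(k1 + 2k2 + 2k3 + k4): V^x = 0.1455, V^y = 1.2631
step 2: k1 = (0.094638, 0.061180), k2 = (0.110434, 0.072399), k3 = (0.111820, 0.073308), k4 = (0.131953, 0.087971); V <- V + (h/6)(k1 + 2k2 + 2k3 + k4): V^x = 0.1734, V^y = 1.2814
step 3: k1 = (0.131959, 0.087975), k2 = (0.157249, 0.107001), k3 = (0.159867, 0.108782), k4 = (0.192874, 0.134628); V <- V + (h/6)(k1 + 2k2 + 2k3 + k4): V^x = 0.2134, V^y = 1.3087
step 4: k1 = (0.192869, 0.134625), k2 = (0.234561, 0.169154), k3 = (0.239708, 0.172865), k4 = (0.293753, 0.221209); V <- V + (h/6)(k1 + 2k2 + 2k3 + k4): V^x = 0.2732, V^y = 1.3520

Answer: V^x = 0.2732, V^y = 1.3520


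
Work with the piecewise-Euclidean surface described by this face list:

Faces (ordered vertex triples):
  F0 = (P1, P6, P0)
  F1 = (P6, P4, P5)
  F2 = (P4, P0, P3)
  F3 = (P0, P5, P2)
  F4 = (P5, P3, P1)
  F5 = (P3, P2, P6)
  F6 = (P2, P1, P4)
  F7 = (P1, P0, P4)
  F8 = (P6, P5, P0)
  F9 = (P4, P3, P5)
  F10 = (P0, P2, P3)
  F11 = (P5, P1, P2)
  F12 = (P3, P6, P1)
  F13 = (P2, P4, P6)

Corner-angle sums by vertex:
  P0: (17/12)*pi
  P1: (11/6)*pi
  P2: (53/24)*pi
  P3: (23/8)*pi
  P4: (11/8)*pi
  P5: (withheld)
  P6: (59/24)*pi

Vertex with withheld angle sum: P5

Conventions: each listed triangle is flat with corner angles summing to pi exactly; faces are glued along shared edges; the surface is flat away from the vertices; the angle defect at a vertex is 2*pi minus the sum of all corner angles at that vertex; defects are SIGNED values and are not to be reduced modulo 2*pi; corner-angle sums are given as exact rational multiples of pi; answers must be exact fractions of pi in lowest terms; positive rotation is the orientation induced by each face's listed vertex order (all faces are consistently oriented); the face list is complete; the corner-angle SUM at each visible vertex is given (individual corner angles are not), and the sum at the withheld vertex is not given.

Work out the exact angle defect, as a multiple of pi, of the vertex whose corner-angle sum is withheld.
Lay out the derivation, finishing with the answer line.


V = 7, E = 21, F = 14; chi = V - E + F = 0
Gauss-Bonnet: total defect = 2*pi*chi = 0; visible defects sum to -pi/6

Answer: defect(P5) = pi/6


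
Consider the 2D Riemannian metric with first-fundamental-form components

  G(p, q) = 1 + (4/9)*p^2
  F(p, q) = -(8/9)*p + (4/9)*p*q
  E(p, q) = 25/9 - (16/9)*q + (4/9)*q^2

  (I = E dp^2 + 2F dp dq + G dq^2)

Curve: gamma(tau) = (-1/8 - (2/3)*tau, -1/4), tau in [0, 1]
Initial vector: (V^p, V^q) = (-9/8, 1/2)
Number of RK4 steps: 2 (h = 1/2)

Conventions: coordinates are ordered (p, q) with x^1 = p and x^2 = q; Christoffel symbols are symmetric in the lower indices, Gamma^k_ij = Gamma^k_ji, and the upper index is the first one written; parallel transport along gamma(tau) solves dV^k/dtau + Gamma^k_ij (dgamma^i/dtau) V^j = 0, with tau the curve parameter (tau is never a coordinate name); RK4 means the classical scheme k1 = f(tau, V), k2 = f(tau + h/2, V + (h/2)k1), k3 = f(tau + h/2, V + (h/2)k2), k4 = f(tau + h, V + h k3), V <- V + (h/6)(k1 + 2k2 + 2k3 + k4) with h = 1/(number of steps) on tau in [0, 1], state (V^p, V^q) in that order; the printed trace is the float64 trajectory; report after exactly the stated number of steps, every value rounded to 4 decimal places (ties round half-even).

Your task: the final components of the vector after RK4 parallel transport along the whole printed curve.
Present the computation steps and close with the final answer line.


gamma'(tau) = (-2/3, 0); f(tau, V)^k = -Gamma^k_ij(gamma(tau)) gamma'^i(tau) V^j; h = 1/2; intermediate values shown to 6 dp
curve data and Christoffel symbols at the stage parameters:
  tau = 0.000000: gamma = (-0.125000, -0.250000), gamma' = (-0.666667, 0.000000); Gamma_ppp = 0.000000, Gamma_ppq = -0.307036, Gamma_pqq = 0.000000, Gamma_qpp = 0.000000, Gamma_qpq = -0.017058, Gamma_qqq = 0.000000
  tau = 0.250000: gamma = (-0.291667, -0.250000), gamma' = (-0.666667, 0.000000); Gamma_ppp = 0.000000, Gamma_ppq = -0.304154, Gamma_pqq = 0.000000, Gamma_qpp = 0.000000, Gamma_qpq = -0.039427, Gamma_qqq = 0.000000
  tau = 0.500000: gamma = (-0.458333, -0.250000), gamma' = (-0.666667, 0.000000); Gamma_ppp = 0.000000, Gamma_ppq = -0.299100, Gamma_pqq = 0.000000, Gamma_qpp = 0.000000, Gamma_qpq = -0.060928, Gamma_qqq = 0.000000
  tau = 0.750000: gamma = (-0.625000, -0.250000), gamma' = (-0.666667, 0.000000); Gamma_ppp = 0.000000, Gamma_ppq = -0.292089, Gamma_pqq = 0.000000, Gamma_qpp = 0.000000, Gamma_qpq = -0.081136, Gamma_qqq = 0.000000
  tau = 1.000000: gamma = (-0.791667, -0.250000), gamma' = (-0.666667, 0.000000); Gamma_ppp = 0.000000, Gamma_ppq = -0.283403, Gamma_pqq = 0.000000, Gamma_qpp = 0.000000, Gamma_qpq = -0.099716, Gamma_qqq = 0.000000
step 0: V^p = -1.1250, V^q = 0.5000
step 1: k1 = (-0.102345, -0.005686), k2 = (-0.101096, -0.013105), k3 = (-0.100720, -0.013056), k4 = (-0.098398, -0.020044); V <- V + (h/6)(k1 + 2k2 + 2k3 + k4): V^p = -1.1754, V^q = 0.4935
step 2: k1 = (-0.098403, -0.020045), k2 = (-0.095121, -0.026422), k3 = (-0.094810, -0.026336), k4 = (-0.090751, -0.031931); V <- V + (h/6)(k1 + 2k2 + 2k3 + k4): V^p = -1.2228, V^q = 0.4804

Answer: V^p = -1.2228, V^q = 0.4804


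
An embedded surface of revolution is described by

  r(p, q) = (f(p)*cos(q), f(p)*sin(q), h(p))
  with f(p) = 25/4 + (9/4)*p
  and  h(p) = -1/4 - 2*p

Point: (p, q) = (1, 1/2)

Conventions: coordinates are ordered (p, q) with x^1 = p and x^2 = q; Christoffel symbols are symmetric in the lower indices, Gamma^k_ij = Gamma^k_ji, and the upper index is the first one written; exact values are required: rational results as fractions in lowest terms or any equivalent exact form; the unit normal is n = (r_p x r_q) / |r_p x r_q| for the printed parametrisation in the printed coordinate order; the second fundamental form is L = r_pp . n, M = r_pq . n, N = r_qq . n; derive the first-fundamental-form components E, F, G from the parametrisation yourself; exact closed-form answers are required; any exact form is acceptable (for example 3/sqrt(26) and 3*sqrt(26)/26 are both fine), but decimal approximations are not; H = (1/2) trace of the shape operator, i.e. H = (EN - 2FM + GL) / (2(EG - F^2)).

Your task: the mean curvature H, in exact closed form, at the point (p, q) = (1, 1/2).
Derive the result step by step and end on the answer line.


f = 17/2, f' = 9/4, f'' = 0, h' = -2, h'' = 0
E = 145/16, F = 0, G = 289/4; answer radicand W^2 = 145/16
unnormalised second-form numerators: l = 0, m = 0, n = -17; L = l/sqrt(145/16), and similarly M = m/sqrt(W^2), N = n/sqrt(W^2)
H = (E*n - 2*F*m + G*l) / (2*(EG - F^2)*sqrt(W^2)); E*n - 2*F*m + G*l = -2465/16, EG - F^2 = 41905/64, so H = (-2/17)/sqrt(145/16)

Answer: H = -8*sqrt(145)/2465


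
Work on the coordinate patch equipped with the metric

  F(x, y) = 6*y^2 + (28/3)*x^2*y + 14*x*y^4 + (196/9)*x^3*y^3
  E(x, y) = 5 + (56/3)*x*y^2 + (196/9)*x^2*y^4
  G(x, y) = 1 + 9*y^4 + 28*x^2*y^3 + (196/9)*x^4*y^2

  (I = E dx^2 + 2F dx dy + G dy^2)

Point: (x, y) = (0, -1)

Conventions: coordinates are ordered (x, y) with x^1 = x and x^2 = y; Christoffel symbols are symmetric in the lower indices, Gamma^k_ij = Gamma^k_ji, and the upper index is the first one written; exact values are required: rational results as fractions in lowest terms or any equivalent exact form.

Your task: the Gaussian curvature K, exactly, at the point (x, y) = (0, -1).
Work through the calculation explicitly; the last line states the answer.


E = 5, F = 6, G = 10, EG - F^2 = 14 at the point
E_x = 56/3, E_y = 0, F_x = 14, F_y = -12, G_x = 0, G_y = -36
E_yy = 0, F_xy = -56, G_xx = -56
Evaluate Brioschi's two determinant matrices M1, M2 and divide by (EG - F^2)^2.
M1 = [[-E_yy/2 + F_xy - G_xx/2, E_x/2, F_x - E_y/2], [F_y - G_x/2, E, F], [G_y/2, F, G]] = [[-28, 28/3, 14], [-12, 5, 6], [-18, 6, 10]]; det M1 = -28
M2 = [[0, E_y/2, G_x/2], [E_y/2, E, F], [G_x/2, F, G]] = [[0, 0, 0], [0, 5, 6], [0, 6, 10]]; det M2 = 0
det M1 - det M2 = -28; K = -28 / (14)^2 = -1/7

Answer: K = -1/7
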